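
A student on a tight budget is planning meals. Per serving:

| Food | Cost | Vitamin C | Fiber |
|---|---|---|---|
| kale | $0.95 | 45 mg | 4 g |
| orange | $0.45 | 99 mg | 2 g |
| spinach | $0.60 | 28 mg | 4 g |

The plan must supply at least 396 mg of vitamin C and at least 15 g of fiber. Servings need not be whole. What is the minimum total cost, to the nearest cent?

$2.76

kale only: max(396/45, 15/4) = 8.8 servings → $8.36.
orange only: max(396/99, 15/2) = 7.5 servings → $3.38.
spinach only: max(396/28, 15/4) = 14.14 servings → $8.49.
kale + orange with both tight: 2.265 servings and 2.971 servings → $3.49.
kale + spinach: intersection lies outside the first quadrant.
orange + spinach with both tight: 3.424 servings and 2.038 servings → $2.76.
Cheapest feasible corner: $2.76.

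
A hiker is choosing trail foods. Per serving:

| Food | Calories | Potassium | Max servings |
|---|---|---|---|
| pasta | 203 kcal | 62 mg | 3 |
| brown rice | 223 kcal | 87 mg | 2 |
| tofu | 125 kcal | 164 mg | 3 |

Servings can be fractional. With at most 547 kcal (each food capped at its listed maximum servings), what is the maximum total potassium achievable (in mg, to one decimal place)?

559.1 mg

Potassium per kcal: tofu 1.312, brown rice 0.3901, pasta 0.3054.
Take 3 servings of tofu: uses 375 kcal, +492.0 mg potassium (running total 492.0 mg).
Take 0.7713 servings of brown rice: uses 172 kcal, +67.1 mg potassium (running total 559.1 mg).
Greedy by best ratio exhausts the calories allowance optimally: 559.1 mg.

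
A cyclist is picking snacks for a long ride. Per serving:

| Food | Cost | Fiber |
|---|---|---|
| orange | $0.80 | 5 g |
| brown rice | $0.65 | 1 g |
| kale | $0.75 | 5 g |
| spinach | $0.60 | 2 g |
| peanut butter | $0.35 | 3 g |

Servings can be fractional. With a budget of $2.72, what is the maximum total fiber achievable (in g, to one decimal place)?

23.3 g

Fiber per dollar: peanut butter 8.571, kale 6.667, orange 6.25, spinach 3.333, brown rice 1.538.
With no serving limits, spend the whole cost allowance on peanut butter: $2.72 / $0.35 × 3 g = 23.3 g.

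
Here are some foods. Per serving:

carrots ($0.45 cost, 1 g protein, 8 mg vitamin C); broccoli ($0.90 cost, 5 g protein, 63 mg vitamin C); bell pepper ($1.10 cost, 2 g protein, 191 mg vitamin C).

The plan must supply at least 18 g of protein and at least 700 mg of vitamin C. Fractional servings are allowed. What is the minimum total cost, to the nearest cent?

$5.35

The cheapest plan sits at a corner of the feasible region — with two constraints it uses at most two foods.
carrots only: max(18/1, 700/8) = 87.5 servings → $39.38.
broccoli only: max(18/5, 700/63) = 11.11 servings → $10.00.
bell pepper only: max(18/2, 700/191) = 9 servings → $9.90.
carrots + broccoli with both targets exact would need a negative amount; discard.
carrots + bell pepper with both tight: 11.65 servings and 3.177 servings → $8.74.
broccoli + bell pepper with both tight: 2.458 servings and 2.854 servings → $5.35.
Cheapest feasible corner: $5.35.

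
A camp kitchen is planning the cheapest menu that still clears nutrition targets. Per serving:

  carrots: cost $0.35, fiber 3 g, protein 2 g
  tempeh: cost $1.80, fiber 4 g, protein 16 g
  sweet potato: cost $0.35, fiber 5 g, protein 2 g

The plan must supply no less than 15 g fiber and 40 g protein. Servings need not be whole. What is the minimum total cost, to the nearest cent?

$4.64

carrots only: max(15/3, 40/2) = 20 servings → $7.00.
tempeh only: max(15/4, 40/16) = 3.75 servings → $6.75.
sweet potato only: max(15/5, 40/2) = 20 servings → $7.00.
carrots + tempeh with both tight: 2 servings and 2.25 servings → $4.75.
carrots + sweet potato with both targets exact would need a negative amount; discard.
tempeh + sweet potato with both tight: 2.361 servings and 1.111 servings → $4.64.
The minimum over all feasible corners is $4.64.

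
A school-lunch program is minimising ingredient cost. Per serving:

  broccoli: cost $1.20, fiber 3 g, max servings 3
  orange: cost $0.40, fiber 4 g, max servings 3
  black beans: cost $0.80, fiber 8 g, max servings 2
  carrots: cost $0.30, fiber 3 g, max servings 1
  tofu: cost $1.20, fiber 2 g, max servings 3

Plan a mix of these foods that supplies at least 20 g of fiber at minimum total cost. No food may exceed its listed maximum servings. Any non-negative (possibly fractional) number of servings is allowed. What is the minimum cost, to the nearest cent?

Cost per g of fiber: orange $0.1000, black beans $0.1000, carrots $0.1000, broccoli $0.4000, tofu $0.6000.
Take 3 servings of orange: +12.0 g fiber for $1.20 (total $1.20, still need 8.0 g).
Take 1 serving of black beans: +8.0 g fiber for $0.80 (total $2.00, still need 0.0 g).
Filling from the cheapest source first is optimal under one linear minimum: $2.00.

$2.00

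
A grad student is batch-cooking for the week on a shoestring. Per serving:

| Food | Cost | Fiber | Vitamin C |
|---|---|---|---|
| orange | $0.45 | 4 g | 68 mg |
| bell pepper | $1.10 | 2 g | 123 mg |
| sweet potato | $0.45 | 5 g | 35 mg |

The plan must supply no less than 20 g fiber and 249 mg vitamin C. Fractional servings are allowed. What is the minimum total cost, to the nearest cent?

orange only: max(20/4, 249/68) = 5 servings → $2.25.
bell pepper only: max(20/2, 249/123) = 10 servings → $11.00.
sweet potato only: max(20/5, 249/35) = 7.114 servings → $3.20.
orange + bell pepper: the both-tight solution has a negative serving — not a feasible corner.
orange + sweet potato with both tight: 2.725 servings and 1.82 servings → $2.05.
bell pepper + sweet potato with both tight: 1 serving and 3.6 servings → $2.72.
So the least-cost plan costs $2.05.

$2.05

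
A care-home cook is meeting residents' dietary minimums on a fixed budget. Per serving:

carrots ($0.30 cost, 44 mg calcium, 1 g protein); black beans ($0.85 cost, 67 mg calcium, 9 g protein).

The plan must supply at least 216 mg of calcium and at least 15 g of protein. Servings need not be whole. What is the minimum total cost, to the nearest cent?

carrots only: max(216/44, 15/1) = 15 servings → $4.50.
black beans only: max(216/67, 15/9) = 3.224 servings → $2.74.
carrots + black beans with both tight: 2.854 servings and 1.35 servings → $2.00.
The minimum over all feasible corners is $2.00.

$2.00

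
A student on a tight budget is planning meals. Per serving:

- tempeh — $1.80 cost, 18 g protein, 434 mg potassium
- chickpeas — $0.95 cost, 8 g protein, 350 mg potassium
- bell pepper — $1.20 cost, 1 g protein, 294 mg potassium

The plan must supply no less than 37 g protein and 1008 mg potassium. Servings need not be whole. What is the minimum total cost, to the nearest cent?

tempeh only: max(37/18, 1008/434) = 2.323 servings → $4.18.
chickpeas only: max(37/8, 1008/350) = 4.625 servings → $4.39.
bell pepper only: max(37/1, 1008/294) = 37 servings → $44.40.
tempeh + chickpeas with both tight: 1.728 servings and 0.7376 servings → $3.81.
tempeh + bell pepper with both tight: 2.032 servings and 0.4294 servings → $4.17.
chickpeas + bell pepper: intersection lies outside the first quadrant.
The minimum over all feasible corners is $3.81.

$3.81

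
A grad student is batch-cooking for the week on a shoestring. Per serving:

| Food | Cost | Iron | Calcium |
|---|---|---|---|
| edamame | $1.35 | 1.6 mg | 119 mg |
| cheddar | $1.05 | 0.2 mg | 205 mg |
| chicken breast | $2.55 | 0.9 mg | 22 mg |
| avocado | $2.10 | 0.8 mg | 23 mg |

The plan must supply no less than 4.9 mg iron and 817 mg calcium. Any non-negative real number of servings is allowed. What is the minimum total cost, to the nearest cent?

A basic optimal solution has at most two foods positive. Try each food alone and each pair with both targets met exactly.
edamame only: max(4.9/1.6, 817/119) = 6.866 servings → $9.27.
cheddar only: max(4.9/0.2, 817/205) = 24.5 servings → $25.73.
chicken breast only: max(4.9/0.9, 817/22) = 37.14 servings → $94.70.
avocado only: max(4.9/0.8, 817/23) = 35.52 servings → $74.60.
edamame + cheddar with both tight: 2.765 servings and 2.38 servings → $6.23.
edamame + chicken breast: the both-tight solution has a negative serving — not a feasible corner.
edamame + avocado with both targets exact would need a negative amount; discard.
cheddar + chicken breast with both tight: 3.484 servings and 4.67 servings → $15.57.
cheddar + avocado with both tight: 3.393 servings and 5.277 servings → $14.64.
chicken breast + avocado with both targets exact would need a negative amount; discard.
Cheapest feasible corner: $6.23.

$6.23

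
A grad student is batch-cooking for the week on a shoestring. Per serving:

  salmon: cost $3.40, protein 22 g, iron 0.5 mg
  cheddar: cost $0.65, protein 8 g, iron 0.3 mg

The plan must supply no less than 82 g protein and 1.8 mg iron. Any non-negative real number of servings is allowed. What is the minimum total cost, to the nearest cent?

At the optimum either one food covers both requirements or two foods hit both targets exactly; no other combination can be cheaper.
salmon only: max(82/22, 1.8/0.5) = 3.727 servings → $12.67.
cheddar only: max(82/8, 1.8/0.3) = 10.25 servings → $6.66.
salmon + cheddar with both targets exact would need a negative amount; discard.
The minimum over all feasible corners is $6.66.

$6.66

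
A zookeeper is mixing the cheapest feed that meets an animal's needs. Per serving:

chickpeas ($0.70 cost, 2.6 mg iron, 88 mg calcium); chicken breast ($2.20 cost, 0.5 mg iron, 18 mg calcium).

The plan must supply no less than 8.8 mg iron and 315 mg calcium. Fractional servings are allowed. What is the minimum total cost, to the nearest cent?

A basic optimal solution has at most two foods positive. Try each food alone and each pair with both targets met exactly.
chickpeas only: max(8.8/2.6, 315/88) = 3.58 servings → $2.51.
chicken breast only: max(8.8/0.5, 315/18) = 17.6 servings → $38.72.
chickpeas + chicken breast with both tight: 0.3214 servings and 15.93 servings → $35.27.
Cheapest feasible corner: $2.51.

$2.51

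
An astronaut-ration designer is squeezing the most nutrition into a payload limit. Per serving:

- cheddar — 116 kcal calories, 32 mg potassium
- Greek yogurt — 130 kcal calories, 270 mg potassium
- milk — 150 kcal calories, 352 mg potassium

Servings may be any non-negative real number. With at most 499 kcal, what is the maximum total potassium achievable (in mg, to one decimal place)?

1171.0 mg

Potassium per kcal: milk 2.347, Greek yogurt 2.077, cheddar 0.2759.
With no serving limits, spend the whole calories allowance on milk: 499 kcal / 150 kcal × 352 mg = 1171.0 mg.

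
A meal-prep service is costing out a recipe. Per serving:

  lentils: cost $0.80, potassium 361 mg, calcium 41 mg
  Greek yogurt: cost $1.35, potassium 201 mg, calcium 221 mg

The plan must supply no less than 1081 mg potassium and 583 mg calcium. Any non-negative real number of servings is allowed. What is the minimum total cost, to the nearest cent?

A basic optimal solution has at most two foods positive. Try each food alone and each pair with both targets met exactly.
lentils only: max(1081/361, 583/41) = 14.22 servings → $11.38.
Greek yogurt only: max(1081/201, 583/221) = 5.378 servings → $7.26.
lentils + Greek yogurt with both tight: 1.701 servings and 2.322 servings → $4.50.
The minimum over all feasible corners is $4.50.

$4.50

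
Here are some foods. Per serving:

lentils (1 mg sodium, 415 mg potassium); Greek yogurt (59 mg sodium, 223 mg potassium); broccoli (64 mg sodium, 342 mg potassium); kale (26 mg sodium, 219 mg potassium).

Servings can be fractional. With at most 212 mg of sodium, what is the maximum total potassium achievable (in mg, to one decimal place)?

87980.0 mg

Potassium per mg sodium: lentils 415, kale 8.423, broccoli 5.344, Greek yogurt 3.78.
With no serving limits, spend the whole sodium allowance on lentils: 212 mg / 1 mg × 415 mg = 87980.0 mg.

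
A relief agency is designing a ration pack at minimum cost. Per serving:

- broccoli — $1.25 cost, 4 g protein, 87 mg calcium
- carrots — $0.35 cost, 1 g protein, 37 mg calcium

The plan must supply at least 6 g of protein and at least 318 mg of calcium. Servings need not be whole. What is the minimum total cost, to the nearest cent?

Check every corner: each single food scaled to meet both minima, and each pair solved so both constraints bind.
broccoli only: max(6/4, 318/87) = 3.655 servings → $4.57.
carrots only: max(6/1, 318/37) = 8.595 servings → $3.01.
broccoli + carrots: intersection lies outside the first quadrant.
So the least-cost plan costs $3.01.

$3.01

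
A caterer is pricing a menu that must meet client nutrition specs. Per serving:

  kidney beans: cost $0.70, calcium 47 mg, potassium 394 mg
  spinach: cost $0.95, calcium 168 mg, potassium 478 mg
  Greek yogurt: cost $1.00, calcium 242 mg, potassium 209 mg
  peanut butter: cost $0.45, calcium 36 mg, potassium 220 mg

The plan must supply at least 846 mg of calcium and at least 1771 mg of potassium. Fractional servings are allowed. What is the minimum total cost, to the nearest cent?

$4.30

An LP optimum is at a vertex; with two nutrient constraints at most two foods are used. Check each candidate.
kidney beans only: max(846/47, 1771/394) = 18 servings → $12.60.
spinach only: max(846/168, 1771/478) = 5.036 servings → $4.78.
Greek yogurt only: max(846/242, 1771/209) = 8.474 servings → $8.47.
peanut butter only: max(846/36, 1771/220) = 23.5 servings → $10.57.
kidney beans + spinach: intersection lies outside the first quadrant.
kidney beans + Greek yogurt with both tight: 2.944 servings and 2.924 servings → $4.98.
kidney beans + peanut butter: intersection lies outside the first quadrant.
spinach + Greek yogurt with both tight: 3.125 servings and 1.326 servings → $4.30.
spinach + peanut butter: the both-tight solution has a negative serving — not a feasible corner.
Greek yogurt + peanut butter with both tight: 2.677 servings and 5.507 servings → $5.15.
Cheapest feasible corner: $4.30.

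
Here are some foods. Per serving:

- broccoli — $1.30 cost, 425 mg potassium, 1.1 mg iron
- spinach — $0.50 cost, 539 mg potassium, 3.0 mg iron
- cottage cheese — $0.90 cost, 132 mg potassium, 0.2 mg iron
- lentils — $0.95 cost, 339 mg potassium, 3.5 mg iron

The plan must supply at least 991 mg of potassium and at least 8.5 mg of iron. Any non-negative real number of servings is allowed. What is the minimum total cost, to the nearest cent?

An LP optimum is at a vertex; with two nutrient constraints at most two foods are used. Check each candidate.
broccoli only: max(991/425, 8.5/1.1) = 7.727 servings → $10.05.
spinach only: max(991/539, 8.5/3.0) = 2.833 servings → $1.42.
cottage cheese only: max(991/132, 8.5/0.2) = 42.5 servings → $38.25.
lentils only: max(991/339, 8.5/3.5) = 2.923 servings → $2.78.
broccoli + spinach: the both-tight solution has a negative serving — not a feasible corner.
broccoli + cottage cheese: intersection lies outside the first quadrant.
broccoli + lentils with both tight: 0.5266 servings and 2.263 servings → $2.83.
spinach + cottage cheese: the both-tight solution has a negative serving — not a feasible corner.
spinach + lentils with both tight: 0.6751 servings and 1.85 servings → $2.09.
cottage cheese + lentils with both tight: 1.489 servings and 2.343 servings → $3.57.
The minimum over all feasible corners is $1.42.

$1.42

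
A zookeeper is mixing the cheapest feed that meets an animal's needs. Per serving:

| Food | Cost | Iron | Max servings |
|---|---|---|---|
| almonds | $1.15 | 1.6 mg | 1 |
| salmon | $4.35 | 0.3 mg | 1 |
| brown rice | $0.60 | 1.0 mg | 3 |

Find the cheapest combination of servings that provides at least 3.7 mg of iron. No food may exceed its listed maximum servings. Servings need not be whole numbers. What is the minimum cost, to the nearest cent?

$2.30

Cost per mg of iron: brown rice $0.6000, almonds $0.7188, salmon $14.5000.
Take 3 servings of brown rice: +3.0 mg iron for $1.80 (total $1.80, still need 0.7 mg).
Take 0.4375 servings of almonds: +0.7 mg iron for $0.50 (total $2.30, still need 0.0 mg).
Filling from the cheapest source first is optimal under one linear minimum: $2.30.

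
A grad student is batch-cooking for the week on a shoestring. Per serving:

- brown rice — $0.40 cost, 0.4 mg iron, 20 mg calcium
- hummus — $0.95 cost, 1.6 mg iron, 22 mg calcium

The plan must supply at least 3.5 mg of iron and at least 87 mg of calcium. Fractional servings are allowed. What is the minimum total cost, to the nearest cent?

With two linear requirements the optimum uses one or two foods; enumerate the corners.
brown rice only: max(3.5/0.4, 87/20) = 8.75 servings → $3.50.
hummus only: max(3.5/1.6, 87/22) = 3.955 servings → $3.76.
brown rice + hummus with both tight: 2.681 servings and 1.517 servings → $2.51.
So the least-cost plan costs $2.51.

$2.51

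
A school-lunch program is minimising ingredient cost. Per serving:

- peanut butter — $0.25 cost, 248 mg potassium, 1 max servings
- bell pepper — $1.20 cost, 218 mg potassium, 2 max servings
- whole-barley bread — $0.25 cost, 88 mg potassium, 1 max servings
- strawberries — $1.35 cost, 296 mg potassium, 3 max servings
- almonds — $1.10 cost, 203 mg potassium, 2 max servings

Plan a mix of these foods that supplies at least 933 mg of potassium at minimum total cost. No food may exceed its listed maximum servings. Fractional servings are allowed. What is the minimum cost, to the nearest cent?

$3.22

Cost per mg of potassium: peanut butter $0.0010, whole-barley bread $0.0028, strawberries $0.0046, almonds $0.0054, bell pepper $0.0055.
Take 1 serving of peanut butter: +248.0 mg potassium for $0.25 (total $0.25, still need 685.0 mg).
Take 1 serving of whole-barley bread: +88.0 mg potassium for $0.25 (total $0.50, still need 597.0 mg).
Take 2.017 servings of strawberries: +597.0 mg potassium for $2.72 (total $3.22, still need 0.0 mg).
Filling from the cheapest source first is optimal under one linear minimum: $3.22.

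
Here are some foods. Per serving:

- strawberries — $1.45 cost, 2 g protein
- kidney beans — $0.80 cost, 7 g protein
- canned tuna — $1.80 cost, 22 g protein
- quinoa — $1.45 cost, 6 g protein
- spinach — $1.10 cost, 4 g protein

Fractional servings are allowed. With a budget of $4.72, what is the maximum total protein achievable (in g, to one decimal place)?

Protein per dollar: canned tuna 12.22, kidney beans 8.75, quinoa 4.138, spinach 3.636, strawberries 1.379.
With no serving limits, spend the whole cost allowance on canned tuna: $4.72 / $1.80 × 22 g = 57.7 g.

57.7 g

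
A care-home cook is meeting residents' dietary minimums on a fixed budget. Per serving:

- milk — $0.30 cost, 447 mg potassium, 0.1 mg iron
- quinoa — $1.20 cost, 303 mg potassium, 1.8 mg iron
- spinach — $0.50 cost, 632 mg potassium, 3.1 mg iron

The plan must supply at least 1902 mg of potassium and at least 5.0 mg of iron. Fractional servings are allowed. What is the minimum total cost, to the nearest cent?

For a min-cost LP with two ≥-constraints, a basic feasible solution has at most two positive variables.
milk only: max(1902/447, 5.0/0.1) = 50 servings → $15.00.
quinoa only: max(1902/303, 5.0/1.8) = 6.277 servings → $7.53.
spinach only: max(1902/632, 5.0/3.1) = 3.009 servings → $1.50.
milk + quinoa with both tight: 2.465 servings and 2.641 servings → $3.91.
milk + spinach with both tight: 2.069 servings and 1.546 servings → $1.39.
quinoa + spinach: the both-tight solution has a negative serving — not a feasible corner.
The minimum over all feasible corners is $1.39.

$1.39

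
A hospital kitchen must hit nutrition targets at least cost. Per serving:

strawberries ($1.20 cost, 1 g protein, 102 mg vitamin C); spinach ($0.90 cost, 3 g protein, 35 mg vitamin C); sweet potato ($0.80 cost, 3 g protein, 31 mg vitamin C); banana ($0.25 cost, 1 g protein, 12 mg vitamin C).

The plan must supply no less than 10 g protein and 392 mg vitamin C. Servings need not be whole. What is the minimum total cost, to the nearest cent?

Compare the cost at each extreme point of the feasible region.
strawberries only: max(10/1, 392/102) = 10 servings → $12.00.
spinach only: max(10/3, 392/35) = 11.2 servings → $10.08.
sweet potato only: max(10/3, 392/31) = 12.65 servings → $10.12.
banana only: max(10/1, 392/12) = 32.67 servings → $8.17.
strawberries + spinach with both tight: 3.048 servings and 2.317 servings → $5.74.
strawberries + sweet potato with both tight: 3.149 servings and 2.284 servings → $5.61.
strawberries + banana with both tight: 3.022 servings and 6.978 servings → $5.37.
spinach + sweet potato: intersection lies outside the first quadrant.
spinach + banana: intersection lies outside the first quadrant.
sweet potato + banana: the both-tight solution has a negative serving — not a feasible corner.
The minimum over all feasible corners is $5.37.

$5.37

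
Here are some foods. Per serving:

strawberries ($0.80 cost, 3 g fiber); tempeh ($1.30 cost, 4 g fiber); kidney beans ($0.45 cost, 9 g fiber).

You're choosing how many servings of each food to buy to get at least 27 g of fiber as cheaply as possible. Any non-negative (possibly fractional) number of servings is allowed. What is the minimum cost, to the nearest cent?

Cost per g of fiber: kidney beans $0.0500, strawberries $0.2667, tempeh $0.3250.
With no serving limits, use only kidney beans: 27 g / 9 g = 3 servings × $0.45 = $1.35.

$1.35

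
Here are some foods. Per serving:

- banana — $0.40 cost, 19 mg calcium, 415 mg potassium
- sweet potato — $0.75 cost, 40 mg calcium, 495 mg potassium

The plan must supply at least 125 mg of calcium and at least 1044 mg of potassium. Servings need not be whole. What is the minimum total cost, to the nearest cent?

$2.34

Check every corner: each single food scaled to meet both minima, and each pair solved so both constraints bind.
banana only: max(125/19, 1044/415) = 6.579 servings → $2.63.
sweet potato only: max(125/40, 1044/495) = 3.125 servings → $2.34.
banana + sweet potato: intersection lies outside the first quadrant.
Cheapest feasible corner: $2.34.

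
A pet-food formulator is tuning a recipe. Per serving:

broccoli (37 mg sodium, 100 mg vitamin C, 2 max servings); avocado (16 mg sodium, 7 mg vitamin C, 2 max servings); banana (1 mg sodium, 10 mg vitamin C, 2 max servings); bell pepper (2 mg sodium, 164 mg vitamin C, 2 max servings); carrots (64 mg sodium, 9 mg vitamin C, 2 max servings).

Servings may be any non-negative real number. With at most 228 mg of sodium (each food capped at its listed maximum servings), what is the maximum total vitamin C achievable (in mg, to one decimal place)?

Vitamin C per mg sodium: bell pepper 82, banana 10, broccoli 2.703, avocado 0.4375, carrots 0.1406.
Take 2 servings of bell pepper: uses 4 mg sodium, +328.0 mg vitamin C (running total 328.0 mg).
Take 2 servings of banana: uses 2 mg sodium, +20.0 mg vitamin C (running total 348.0 mg).
Take 2 servings of broccoli: uses 74 mg sodium, +200.0 mg vitamin C (running total 548.0 mg).
Take 2 servings of avocado: uses 32 mg sodium, +14.0 mg vitamin C (running total 562.0 mg).
Take 1.812 servings of carrots: uses 116 mg sodium, +16.3 mg vitamin C (running total 578.3 mg).
Greedy by best ratio exhausts the sodium allowance optimally: 578.3 mg.

578.3 mg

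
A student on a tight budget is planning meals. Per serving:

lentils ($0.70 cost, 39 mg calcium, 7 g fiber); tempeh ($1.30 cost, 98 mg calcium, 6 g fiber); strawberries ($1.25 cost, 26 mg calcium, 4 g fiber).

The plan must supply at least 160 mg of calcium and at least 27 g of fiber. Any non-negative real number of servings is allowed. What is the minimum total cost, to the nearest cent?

$2.80

With two linear requirements the optimum uses one or two foods; enumerate the corners.
lentils only: max(160/39, 27/7) = 4.103 servings → $2.87.
tempeh only: max(160/98, 27/6) = 4.5 servings → $5.85.
strawberries only: max(160/26, 27/4) = 6.75 servings → $8.44.
lentils + tempeh with both tight: 3.73 servings and 0.1482 servings → $2.80.
lentils + strawberries with both tight: 2.385 servings and 2.577 servings → $4.89.
tempeh + strawberries with both targets exact would need a negative amount; discard.
So the least-cost plan costs $2.80.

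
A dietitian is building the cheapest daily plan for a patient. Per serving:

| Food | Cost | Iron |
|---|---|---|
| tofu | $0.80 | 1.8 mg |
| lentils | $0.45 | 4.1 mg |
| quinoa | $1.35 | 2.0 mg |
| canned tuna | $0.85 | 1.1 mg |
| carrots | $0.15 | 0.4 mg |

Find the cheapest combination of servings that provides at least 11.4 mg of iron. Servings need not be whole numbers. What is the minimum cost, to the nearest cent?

$1.25

Cost per mg of iron: lentils $0.1098, carrots $0.3750, tofu $0.4444, quinoa $0.6750, canned tuna $0.7727.
With no serving limits, use only lentils: 11.4 mg / 4.1 mg = 2.78 servings × $0.45 = $1.25.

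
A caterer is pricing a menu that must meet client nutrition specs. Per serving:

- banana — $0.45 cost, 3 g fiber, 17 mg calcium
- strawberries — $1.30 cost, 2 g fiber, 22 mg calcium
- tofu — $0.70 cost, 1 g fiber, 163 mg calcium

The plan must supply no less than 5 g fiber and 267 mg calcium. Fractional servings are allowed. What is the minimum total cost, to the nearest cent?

$1.58

A basic optimal solution has at most two foods positive. Try each food alone and each pair with both targets met exactly.
banana only: max(5/3, 267/17) = 15.71 servings → $7.07.
strawberries only: max(5/2, 267/22) = 12.14 servings → $15.78.
tofu only: max(5/1, 267/163) = 5 servings → $3.50.
banana + strawberries: intersection lies outside the first quadrant.
banana + tofu with both tight: 1.161 servings and 1.517 servings → $1.58.
strawberries + tofu with both tight: 1.803 servings and 1.395 servings → $3.32.
So the least-cost plan costs $1.58.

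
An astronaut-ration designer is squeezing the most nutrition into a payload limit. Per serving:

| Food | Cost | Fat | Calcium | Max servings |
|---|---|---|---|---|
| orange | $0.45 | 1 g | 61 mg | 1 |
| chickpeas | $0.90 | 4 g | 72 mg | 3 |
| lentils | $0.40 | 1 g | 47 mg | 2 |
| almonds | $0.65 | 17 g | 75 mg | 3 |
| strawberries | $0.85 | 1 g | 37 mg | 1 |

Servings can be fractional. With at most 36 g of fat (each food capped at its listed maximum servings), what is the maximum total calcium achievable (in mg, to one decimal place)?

496.2 mg

Calcium per g fat: orange 61, lentils 47, strawberries 37, chickpeas 18, almonds 4.412.
Take 1 serving of orange: uses 1 g fat, +61.0 mg calcium (running total 61.0 mg).
Take 2 servings of lentils: uses 2 g fat, +94.0 mg calcium (running total 155.0 mg).
Take 1 serving of strawberries: uses 1 g fat, +37.0 mg calcium (running total 192.0 mg).
Take 3 servings of chickpeas: uses 12 g fat, +216.0 mg calcium (running total 408.0 mg).
Take 1.176 servings of almonds: uses 20 g fat, +88.2 mg calcium (running total 496.2 mg).
Filling greedily by calcium-per-g fat is optimal for one linear limit, giving 496.2 mg.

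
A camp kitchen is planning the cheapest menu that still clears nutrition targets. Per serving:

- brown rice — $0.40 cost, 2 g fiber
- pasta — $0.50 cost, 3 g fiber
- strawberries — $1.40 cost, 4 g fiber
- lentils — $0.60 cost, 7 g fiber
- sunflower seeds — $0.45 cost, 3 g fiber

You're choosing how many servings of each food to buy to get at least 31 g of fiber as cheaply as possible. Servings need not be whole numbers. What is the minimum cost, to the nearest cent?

$2.66

Cost per g of fiber: lentils $0.0857, sunflower seeds $0.1500, pasta $0.1667, brown rice $0.2000, strawberries $0.3500.
With no serving limits, use only lentils: 31 g / 7 g = 4.429 servings × $0.60 = $2.66.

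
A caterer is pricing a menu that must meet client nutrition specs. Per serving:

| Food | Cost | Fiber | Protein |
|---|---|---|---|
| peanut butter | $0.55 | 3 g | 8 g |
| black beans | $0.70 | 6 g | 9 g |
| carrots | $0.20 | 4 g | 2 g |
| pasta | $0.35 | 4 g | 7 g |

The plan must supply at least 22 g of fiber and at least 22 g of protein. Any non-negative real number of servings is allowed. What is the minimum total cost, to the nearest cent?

Minimising a linear cost over {fiber ≥ 22, protein ≥ 22, servings ≥ 0} — the optimum is at a vertex, using one or two foods.
peanut butter only: max(22/3, 22/8) = 7.333 servings → $4.03.
black beans only: max(22/6, 22/9) = 3.667 servings → $2.57.
carrots only: max(22/4, 22/2) = 11 servings → $2.20.
pasta only: max(22/4, 22/7) = 5.5 servings → $1.93.
peanut butter + black beans: the both-tight solution has a negative serving — not a feasible corner.
peanut butter + carrots with both tight: 1.692 servings and 4.231 servings → $1.78.
peanut butter + pasta: the both-tight solution has a negative serving — not a feasible corner.
black beans + carrots with both tight: 1.833 servings and 2.75 servings → $1.83.
black beans + pasta with both targets exact would need a negative amount; discard.
carrots + pasta with both tight: 3.3 servings and 2.2 servings → $1.43.
The minimum over all feasible corners is $1.43.

$1.43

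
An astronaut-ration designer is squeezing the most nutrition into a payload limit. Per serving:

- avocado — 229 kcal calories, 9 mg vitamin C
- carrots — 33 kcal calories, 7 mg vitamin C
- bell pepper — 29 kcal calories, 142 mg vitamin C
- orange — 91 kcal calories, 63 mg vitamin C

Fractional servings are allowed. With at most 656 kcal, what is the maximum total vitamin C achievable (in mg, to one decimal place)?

3212.1 mg

Vitamin C per kcal: bell pepper 4.897, orange 0.6923, carrots 0.2121, avocado 0.0393.
With no serving limits, spend the whole calories allowance on bell pepper: 656 kcal / 29 kcal × 142 mg = 3212.1 mg.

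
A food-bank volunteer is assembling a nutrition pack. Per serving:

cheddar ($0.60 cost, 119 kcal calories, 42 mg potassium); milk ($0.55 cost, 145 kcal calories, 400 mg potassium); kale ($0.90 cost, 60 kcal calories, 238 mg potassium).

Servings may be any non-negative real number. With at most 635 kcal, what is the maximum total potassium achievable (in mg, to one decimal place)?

2518.8 mg

Potassium per kcal: kale 3.967, milk 2.759, cheddar 0.3529.
With no serving limits, spend the whole calories allowance on kale: 635 kcal / 60 kcal × 238 mg = 2518.8 mg.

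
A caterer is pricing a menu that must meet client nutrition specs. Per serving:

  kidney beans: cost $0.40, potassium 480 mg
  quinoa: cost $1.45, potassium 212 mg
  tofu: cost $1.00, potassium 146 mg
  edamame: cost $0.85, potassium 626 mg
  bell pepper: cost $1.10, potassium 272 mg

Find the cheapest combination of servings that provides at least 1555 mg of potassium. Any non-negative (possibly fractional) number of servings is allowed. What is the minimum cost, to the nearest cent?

$1.30

Cost per mg of potassium: kidney beans $0.0008, edamame $0.0014, bell pepper $0.0040, quinoa $0.0068, tofu $0.0068.
With no serving limits, use only kidney beans: 1555 mg / 480 mg = 3.24 servings × $0.40 = $1.30.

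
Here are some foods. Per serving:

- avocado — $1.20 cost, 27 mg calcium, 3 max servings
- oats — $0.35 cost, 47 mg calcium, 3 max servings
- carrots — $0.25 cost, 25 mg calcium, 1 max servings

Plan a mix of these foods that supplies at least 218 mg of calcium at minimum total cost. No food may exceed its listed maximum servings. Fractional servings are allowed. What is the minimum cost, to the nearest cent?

Cost per mg of calcium: oats $0.0074, carrots $0.0100, avocado $0.0444.
Take 3 servings of oats: +141.0 mg calcium for $1.05 (total $1.05, still need 77.0 mg).
Take 1 serving of carrots: +25.0 mg calcium for $0.25 (total $1.30, still need 52.0 mg).
Take 1.926 servings of avocado: +52.0 mg calcium for $2.31 (total $3.61, still need 0.0 mg).
Greedy by cheapest-per-mg is optimal for a single linear constraint, so the minimum cost is $3.61.

$3.61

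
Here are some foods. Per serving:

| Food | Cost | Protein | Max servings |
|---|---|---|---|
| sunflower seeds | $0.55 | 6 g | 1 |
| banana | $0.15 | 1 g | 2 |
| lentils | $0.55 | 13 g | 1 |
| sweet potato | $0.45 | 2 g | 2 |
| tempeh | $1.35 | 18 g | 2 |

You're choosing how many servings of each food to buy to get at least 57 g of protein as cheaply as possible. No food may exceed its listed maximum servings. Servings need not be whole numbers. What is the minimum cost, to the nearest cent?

$4.10

Cost per g of protein: lentils $0.0423, tempeh $0.0750, sunflower seeds $0.0917, banana $0.1500, sweet potato $0.2250.
Take 1 serving of lentils: +13.0 g protein for $0.55 (total $0.55, still need 44.0 g).
Take 2 servings of tempeh: +36.0 g protein for $2.70 (total $3.25, still need 8.0 g).
Take 1 serving of sunflower seeds: +6.0 g protein for $0.55 (total $3.80, still need 2.0 g).
Take 2 servings of banana: +2.0 g protein for $0.30 (total $4.10, still need 0.0 g).
Filling from the cheapest source first is optimal under one linear minimum: $4.10.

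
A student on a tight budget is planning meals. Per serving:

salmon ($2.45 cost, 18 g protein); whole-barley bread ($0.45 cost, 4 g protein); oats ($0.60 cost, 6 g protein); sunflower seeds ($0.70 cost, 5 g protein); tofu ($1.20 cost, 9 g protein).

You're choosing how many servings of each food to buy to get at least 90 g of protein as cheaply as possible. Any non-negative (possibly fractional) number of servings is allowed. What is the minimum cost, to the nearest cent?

Cost per g of protein: oats $0.1000, whole-barley bread $0.1125, tofu $0.1333, salmon $0.1361, sunflower seeds $0.1400.
With no serving limits, use only oats: 90 g / 6 g = 15 servings × $0.60 = $9.00.

$9.00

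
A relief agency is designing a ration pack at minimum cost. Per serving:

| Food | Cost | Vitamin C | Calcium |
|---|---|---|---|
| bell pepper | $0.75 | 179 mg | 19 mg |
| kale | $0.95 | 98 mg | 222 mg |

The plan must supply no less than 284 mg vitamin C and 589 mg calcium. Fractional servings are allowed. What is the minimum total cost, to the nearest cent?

$2.61

Compare the cost at each extreme point of the feasible region.
bell pepper only: max(284/179, 589/19) = 31 servings → $23.25.
kale only: max(284/98, 589/222) = 2.898 servings → $2.75.
bell pepper + kale with both tight: 0.1406 servings and 2.641 servings → $2.61.
Cheapest feasible corner: $2.61.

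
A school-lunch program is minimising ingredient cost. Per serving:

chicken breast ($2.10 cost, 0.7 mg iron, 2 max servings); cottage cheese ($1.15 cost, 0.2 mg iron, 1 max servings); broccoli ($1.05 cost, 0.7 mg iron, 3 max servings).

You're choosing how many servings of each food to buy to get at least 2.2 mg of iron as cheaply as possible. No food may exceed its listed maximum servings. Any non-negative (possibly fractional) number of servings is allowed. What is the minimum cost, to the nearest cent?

Cost per mg of iron: broccoli $1.5000, chicken breast $3.0000, cottage cheese $5.7500.
Take 3 servings of broccoli: +2.1 mg iron for $3.15 (total $3.15, still need 0.1 mg).
Take 0.1429 servings of chicken breast: +0.1 mg iron for $0.30 (total $3.45, still need 0.0 mg).
Filling from the cheapest source first is optimal under one linear minimum: $3.45.

$3.45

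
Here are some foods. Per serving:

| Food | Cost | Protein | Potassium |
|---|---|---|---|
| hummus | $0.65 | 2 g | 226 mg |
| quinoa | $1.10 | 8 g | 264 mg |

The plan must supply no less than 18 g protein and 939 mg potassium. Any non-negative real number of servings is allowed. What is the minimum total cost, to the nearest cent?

An LP optimum is at a vertex; with two nutrient constraints at most two foods are used. Check each candidate.
hummus only: max(18/2, 939/226) = 9 servings → $5.85.
quinoa only: max(18/8, 939/264) = 3.557 servings → $3.91.
hummus + quinoa with both tight: 2.156 servings and 1.711 servings → $3.28.
Cheapest feasible corner: $3.28.

$3.28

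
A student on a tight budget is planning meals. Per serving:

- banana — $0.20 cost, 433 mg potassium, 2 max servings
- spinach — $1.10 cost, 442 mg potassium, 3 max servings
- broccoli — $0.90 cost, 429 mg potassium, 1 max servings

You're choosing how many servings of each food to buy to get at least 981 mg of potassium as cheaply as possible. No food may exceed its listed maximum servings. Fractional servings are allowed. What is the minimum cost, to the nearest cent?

Cost per mg of potassium: banana $0.0005, broccoli $0.0021, spinach $0.0025.
Take 2 servings of banana: +866.0 mg potassium for $0.40 (total $0.40, still need 115.0 mg).
Take 0.2681 servings of broccoli: +115.0 mg potassium for $0.24 (total $0.64, still need 0.0 mg).
Filling from the cheapest source first is optimal under one linear minimum: $0.64.

$0.64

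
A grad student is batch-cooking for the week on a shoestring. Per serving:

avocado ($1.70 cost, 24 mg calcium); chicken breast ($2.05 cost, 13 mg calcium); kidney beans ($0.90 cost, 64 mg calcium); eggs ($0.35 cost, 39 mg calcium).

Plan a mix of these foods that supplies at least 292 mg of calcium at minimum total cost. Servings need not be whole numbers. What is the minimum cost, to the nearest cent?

$2.62

Cost per mg of calcium: eggs $0.0090, kidney beans $0.0141, avocado $0.0708, chicken breast $0.1577.
With no serving limits, use only eggs: 292 mg / 39 mg = 7.487 servings × $0.35 = $2.62.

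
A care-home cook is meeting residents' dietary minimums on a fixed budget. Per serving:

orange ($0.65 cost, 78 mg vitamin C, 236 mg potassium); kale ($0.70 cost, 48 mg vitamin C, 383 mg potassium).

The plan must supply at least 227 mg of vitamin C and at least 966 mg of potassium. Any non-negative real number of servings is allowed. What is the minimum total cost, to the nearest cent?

For a min-cost LP with two ≥-constraints, a basic feasible solution has at most two positive variables.
orange only: max(227/78, 966/236) = 4.093 servings → $2.66.
kale only: max(227/48, 966/383) = 4.729 servings → $3.31.
orange + kale with both tight: 2.188 servings and 1.174 servings → $2.24.
The minimum over all feasible corners is $2.24.

$2.24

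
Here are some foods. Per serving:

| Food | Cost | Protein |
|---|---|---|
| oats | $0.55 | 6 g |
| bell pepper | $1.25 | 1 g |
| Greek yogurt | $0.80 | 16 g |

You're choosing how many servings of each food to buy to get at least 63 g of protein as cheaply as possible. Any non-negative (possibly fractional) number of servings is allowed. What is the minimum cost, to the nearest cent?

$3.15

Cost per g of protein: Greek yogurt $0.0500, oats $0.0917, bell pepper $1.2500.
With no serving limits, use only Greek yogurt: 63 g / 16 g = 3.938 servings × $0.80 = $3.15.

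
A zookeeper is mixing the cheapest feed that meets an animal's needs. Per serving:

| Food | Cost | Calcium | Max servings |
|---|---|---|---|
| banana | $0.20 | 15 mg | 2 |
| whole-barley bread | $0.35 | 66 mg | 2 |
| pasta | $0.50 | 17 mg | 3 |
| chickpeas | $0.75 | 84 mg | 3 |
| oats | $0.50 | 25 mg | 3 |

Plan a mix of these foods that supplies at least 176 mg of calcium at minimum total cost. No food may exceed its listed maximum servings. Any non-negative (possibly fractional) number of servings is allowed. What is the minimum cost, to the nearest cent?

Cost per mg of calcium: whole-barley bread $0.0053, chickpeas $0.0089, banana $0.0133, oats $0.0200, pasta $0.0294.
Take 2 servings of whole-barley bread: +132.0 mg calcium for $0.70 (total $0.70, still need 44.0 mg).
Take 0.5238 servings of chickpeas: +44.0 mg calcium for $0.39 (total $1.09, still need 0.0 mg).
Greedy by cheapest-per-mg is optimal for a single linear constraint, so the minimum cost is $1.09.

$1.09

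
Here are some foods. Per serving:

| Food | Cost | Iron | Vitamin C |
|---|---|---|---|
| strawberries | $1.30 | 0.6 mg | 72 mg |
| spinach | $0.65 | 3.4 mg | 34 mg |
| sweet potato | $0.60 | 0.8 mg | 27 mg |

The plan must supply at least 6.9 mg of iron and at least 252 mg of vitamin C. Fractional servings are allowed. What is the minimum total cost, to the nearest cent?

$4.61

For a min-cost LP with two ≥-constraints, a basic feasible solution has at most two positive variables.
strawberries only: max(6.9/0.6, 252/72) = 11.5 servings → $14.95.
spinach only: max(6.9/3.4, 252/34) = 7.412 servings → $4.82.
sweet potato only: max(6.9/0.8, 252/27) = 9.333 servings → $5.60.
strawberries + spinach with both tight: 2.773 servings and 1.54 servings → $4.61.
strawberries + sweet potato with both tight: 0.3696 servings and 8.348 servings → $5.49.
spinach + sweet potato: the both-tight solution has a negative serving — not a feasible corner.
The minimum over all feasible corners is $4.61.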